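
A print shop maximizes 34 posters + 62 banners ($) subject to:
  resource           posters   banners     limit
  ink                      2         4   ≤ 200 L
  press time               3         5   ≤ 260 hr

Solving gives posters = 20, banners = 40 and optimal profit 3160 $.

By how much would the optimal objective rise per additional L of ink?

8

Both ink and press time are binding at x*.
Dual feasibility on the basic columns requires 2·y_ink + 3·y_press time = 34, 4·y_ink + 5·y_press time = 62.
Solving: y_ink = 8, y_press time = 6.
Shadow price of ink = 8.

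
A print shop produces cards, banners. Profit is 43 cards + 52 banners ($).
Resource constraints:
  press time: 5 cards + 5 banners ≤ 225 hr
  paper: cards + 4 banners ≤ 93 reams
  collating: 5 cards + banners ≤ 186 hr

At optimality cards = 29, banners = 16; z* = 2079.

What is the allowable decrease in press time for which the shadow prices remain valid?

Binding constraints: press time, paper. The basis is B = [[5,5],[1,4]] with det 15.
Per unit decrease in press time, x* moves by d = (-0.2667, 0.0667).
The basis stays optimal until cards reaches 0; allowable decrease = 108.75 hr.

108.75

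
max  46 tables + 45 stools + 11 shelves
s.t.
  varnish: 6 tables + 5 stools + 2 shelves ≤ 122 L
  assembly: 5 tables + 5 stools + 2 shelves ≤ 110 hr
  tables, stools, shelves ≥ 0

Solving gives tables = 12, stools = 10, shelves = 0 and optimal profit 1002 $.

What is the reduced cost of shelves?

At the optimum: varnish uses 122 of 122 (binding); assembly uses 110 of 110 (binding).
Dual feasibility on the basic columns requires 6·y_varnish + 5·y_assembly = 46, 5·y_varnish + 5·y_assembly = 45.
Solving: y_varnish = 1, y_assembly = 8.
Reduced cost of shelves: c₃ − yᵀa₃ = 11 − (1·2 + 8·2) = 11 − 18 = -7.

-7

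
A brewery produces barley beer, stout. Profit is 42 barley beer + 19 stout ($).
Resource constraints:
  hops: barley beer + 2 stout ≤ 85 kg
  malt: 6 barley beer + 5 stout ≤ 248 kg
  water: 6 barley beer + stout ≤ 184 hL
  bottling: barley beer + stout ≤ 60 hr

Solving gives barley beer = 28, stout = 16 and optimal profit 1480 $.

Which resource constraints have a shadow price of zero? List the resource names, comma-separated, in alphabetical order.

hops: 60/85 (slack 25)
malt: 248/248 (binding)
water: 184/184 (binding)
bottling: 44/60 (slack 16)
By complementary slackness, a constraint with positive slack has shadow price 0 → bottling, hops.

bottling, hops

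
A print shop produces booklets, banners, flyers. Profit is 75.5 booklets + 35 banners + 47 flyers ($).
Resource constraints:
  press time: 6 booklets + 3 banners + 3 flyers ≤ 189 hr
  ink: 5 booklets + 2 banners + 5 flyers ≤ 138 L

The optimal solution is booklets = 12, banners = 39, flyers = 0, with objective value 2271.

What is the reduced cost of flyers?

-4.5

Check each constraint at x*: press time 189/189 (tight); ink 138/138 (tight).
The binding rows give the dual system: 6·y_press time + 5·y_ink = 75.5 and 3·y_press time + 2·y_ink = 35.
Solving: y_press time = 8, y_ink = 5.5.
Reduced cost of flyers: c₃ − yᵀa₃ = 47 − (8·3 + 5.5·5) = 47 − 51.5 = -4.5.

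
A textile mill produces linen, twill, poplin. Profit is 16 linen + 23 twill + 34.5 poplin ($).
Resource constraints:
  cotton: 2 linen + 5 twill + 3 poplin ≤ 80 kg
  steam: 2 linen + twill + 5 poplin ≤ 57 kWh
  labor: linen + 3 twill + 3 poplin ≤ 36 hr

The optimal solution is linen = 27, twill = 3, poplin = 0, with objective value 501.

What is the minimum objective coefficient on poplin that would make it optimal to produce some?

43

Check each constraint at x*: cotton 69/80 (slack 11); steam 57/57 (tight); labor 36/36 (tight).
Since cotton is not tight, its dual is 0.
The binding rows give the dual system: 2·y_steam + 1·y_labor = 16 and 1·y_steam + 3·y_labor = 23.
Solving: y_steam = 5, y_labor = 6.
poplin enters the basis when its profit ≥ yᵀa₃ = 5·5 + 6·3 = 43.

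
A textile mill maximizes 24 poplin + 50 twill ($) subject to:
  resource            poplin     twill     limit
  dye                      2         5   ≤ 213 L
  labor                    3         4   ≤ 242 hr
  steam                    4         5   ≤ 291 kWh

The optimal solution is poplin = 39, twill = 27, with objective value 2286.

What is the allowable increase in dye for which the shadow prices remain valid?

Binding constraints: dye, steam. The basis is B = [[2,5],[4,5]] with det -10.
Per unit increase in dye, x* moves by d = (-0.5, 0.4).
The basis stays optimal until poplin reaches 0; allowable increase = 78 L.

78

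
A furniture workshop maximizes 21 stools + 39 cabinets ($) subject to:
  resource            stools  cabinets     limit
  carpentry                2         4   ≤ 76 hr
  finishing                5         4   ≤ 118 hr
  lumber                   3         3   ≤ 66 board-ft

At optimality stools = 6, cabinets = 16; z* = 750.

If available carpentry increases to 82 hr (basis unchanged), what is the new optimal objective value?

Check each constraint at x*: carpentry 76/76 (tight); finishing 94/118 (slack 24); lumber 66/66 (tight).
By complementary slackness, y = 0 for the non-binding constraint.
The binding rows give the dual system: 2·y_carpentry + 3·y_lumber = 21 and 4·y_carpentry + 3·y_lumber = 39.
→ y_carpentry = 9 and y_lumber = 1.
Δz = y_carpentry·Δb = 9 × (6) = 54, so new z* = 750 + 54 = 804.

804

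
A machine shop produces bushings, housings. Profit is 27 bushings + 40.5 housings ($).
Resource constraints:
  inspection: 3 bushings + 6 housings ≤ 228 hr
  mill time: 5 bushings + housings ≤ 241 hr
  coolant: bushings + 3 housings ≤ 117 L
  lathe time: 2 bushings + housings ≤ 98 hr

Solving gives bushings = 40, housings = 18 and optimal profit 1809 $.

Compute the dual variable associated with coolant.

0

At the optimum: inspection uses 228 of 228 (binding); mill time uses 218 of 241 (slack = 23); coolant uses 94 of 117 (slack = 23); lathe time uses 98 of 98 (binding).
By complementary slackness, y = 0 for the non-binding constraints.
Dual feasibility on the basic columns requires 3·y_inspection + 2·y_lathe time = 27, 6·y_inspection + 1·y_lathe time = 40.5.
Solving: y_inspection = 6, y_lathe time = 4.5.
Shadow price of coolant = 0.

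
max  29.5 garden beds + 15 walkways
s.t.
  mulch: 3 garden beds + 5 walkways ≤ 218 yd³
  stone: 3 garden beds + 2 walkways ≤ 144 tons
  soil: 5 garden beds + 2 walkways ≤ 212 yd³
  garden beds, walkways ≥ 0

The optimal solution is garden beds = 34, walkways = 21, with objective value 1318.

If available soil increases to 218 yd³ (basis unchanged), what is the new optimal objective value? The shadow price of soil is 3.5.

Δb = 6, so new z* = 1318 + (3.5)·(6) = 1318 + 21 = 1339.

1339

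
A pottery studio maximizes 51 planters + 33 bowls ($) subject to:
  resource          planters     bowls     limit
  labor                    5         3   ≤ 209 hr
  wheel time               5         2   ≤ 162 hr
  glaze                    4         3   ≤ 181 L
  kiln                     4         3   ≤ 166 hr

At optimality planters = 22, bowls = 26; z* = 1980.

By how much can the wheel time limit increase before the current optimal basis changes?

Binding constraints: wheel time, kiln. The basis is B = [[5,2],[4,3]] with det 7.
Per unit increase in wheel time, x* moves by d = (0.4286, -0.5714).
The basis stays optimal until bowls reaches 0; allowable increase = 45.5 hr.

45.5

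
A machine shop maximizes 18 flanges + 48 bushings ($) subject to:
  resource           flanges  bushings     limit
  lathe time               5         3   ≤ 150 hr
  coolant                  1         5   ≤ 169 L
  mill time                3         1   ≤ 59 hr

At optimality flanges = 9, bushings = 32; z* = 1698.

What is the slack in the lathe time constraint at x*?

lathe time used = 5·9 + 3·32 = 141; slack = 150 − 141 = 9.

9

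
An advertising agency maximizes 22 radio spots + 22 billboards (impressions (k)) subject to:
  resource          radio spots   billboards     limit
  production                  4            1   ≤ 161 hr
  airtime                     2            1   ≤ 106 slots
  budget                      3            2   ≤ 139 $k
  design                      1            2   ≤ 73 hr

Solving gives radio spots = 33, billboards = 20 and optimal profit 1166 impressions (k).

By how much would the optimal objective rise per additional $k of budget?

5.5

Binding: budget and design. Non-binding: production (9 unused), airtime (20 unused).
Since production, airtime are not tight, their duals are 0.
Dual feasibility on the basic columns requires 3·y_budget + 1·y_design = 22, 2·y_budget + 2·y_design = 22.
→ y_budget = 5.5 and y_design = 5.5.
Shadow price of budget = 5.5.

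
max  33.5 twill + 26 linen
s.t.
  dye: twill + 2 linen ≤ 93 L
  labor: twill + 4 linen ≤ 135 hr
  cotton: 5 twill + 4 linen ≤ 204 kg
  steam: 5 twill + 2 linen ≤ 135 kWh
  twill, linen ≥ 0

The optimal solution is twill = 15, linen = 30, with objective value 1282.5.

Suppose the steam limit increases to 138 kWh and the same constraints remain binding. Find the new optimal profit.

Binding: labor and steam. Non-binding: dye (18 unused), cotton (9 unused).
Slack constraints have shadow price 0 (complementary slackness).
The binding rows give the dual system: 1·y_labor + 5·y_steam = 33.5 and 4·y_labor + 2·y_steam = 26.
This yields shadow prices y_labor = 3.5, y_steam = 6.
Δz = y_steam·Δb = 6 × (3) = 18, so new z* = 1282.5 + 18 = 1300.5.

1300.5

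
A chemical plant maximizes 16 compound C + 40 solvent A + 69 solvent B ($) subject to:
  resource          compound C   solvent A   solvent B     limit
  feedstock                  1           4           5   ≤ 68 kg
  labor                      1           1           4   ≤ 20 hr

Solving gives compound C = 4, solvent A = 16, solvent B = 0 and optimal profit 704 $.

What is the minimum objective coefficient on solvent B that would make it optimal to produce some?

72

Both feedstock and labor are binding at x*.
From A_Bᵀ y = c: 1·y_feedstock + 1·y_labor = 16; 4·y_feedstock + 1·y_labor = 40.
This yields shadow prices y_feedstock = 8, y_labor = 8.
solvent B enters the basis when its profit ≥ yᵀa₃ = 8·5 + 8·4 = 72.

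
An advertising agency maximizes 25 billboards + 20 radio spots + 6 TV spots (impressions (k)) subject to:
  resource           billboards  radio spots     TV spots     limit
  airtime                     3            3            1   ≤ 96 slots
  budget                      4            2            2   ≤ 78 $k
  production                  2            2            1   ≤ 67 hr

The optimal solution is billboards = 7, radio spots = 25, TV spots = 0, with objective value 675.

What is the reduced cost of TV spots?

At the optimum: airtime uses 96 of 96 (binding); budget uses 78 of 78 (binding); production uses 64 of 67 (slack = 3).
By complementary slackness, y = 0 for the non-binding constraint.
Dual feasibility on the basic columns requires 3·y_airtime + 4·y_budget = 25, 3·y_airtime + 2·y_budget = 20.
Solving: y_airtime = 5, y_budget = 2.5.
Reduced cost of TV spots: c₃ − yᵀa₃ = 6 − (5·1 + 2.5·2) = 6 − 10 = -4.

-4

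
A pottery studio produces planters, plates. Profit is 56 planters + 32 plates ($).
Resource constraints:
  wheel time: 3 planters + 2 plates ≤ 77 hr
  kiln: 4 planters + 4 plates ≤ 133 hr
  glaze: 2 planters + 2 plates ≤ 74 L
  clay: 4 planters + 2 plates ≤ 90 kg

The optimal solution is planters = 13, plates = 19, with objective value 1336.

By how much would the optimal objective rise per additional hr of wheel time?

8

At the optimum: wheel time uses 77 of 77 (binding); kiln uses 128 of 133 (slack = 5); glaze uses 64 of 74 (slack = 10); clay uses 90 of 90 (binding).
By complementary slackness, y = 0 for the non-binding constraints.
Dual feasibility on the basic columns requires 3·y_wheel time + 4·y_clay = 56, 2·y_wheel time + 2·y_clay = 32.
→ y_wheel time = 8 and y_clay = 8.
Shadow price of wheel time = 8.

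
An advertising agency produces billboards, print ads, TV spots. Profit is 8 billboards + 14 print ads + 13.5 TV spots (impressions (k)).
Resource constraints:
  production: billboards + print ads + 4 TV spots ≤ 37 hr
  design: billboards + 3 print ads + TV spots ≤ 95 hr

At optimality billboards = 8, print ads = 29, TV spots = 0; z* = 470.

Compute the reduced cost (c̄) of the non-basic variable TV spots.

-9.5

Check each constraint at x*: production 37/37 (tight); design 95/95 (tight).
From A_Bᵀ y = c: 1·y_production + 1·y_design = 8; 1·y_production + 3·y_design = 14.
Solving: y_production = 5, y_design = 3.
Reduced cost of TV spots: c₃ − yᵀa₃ = 13.5 − (5·4 + 3·1) = 13.5 − 23 = -9.5.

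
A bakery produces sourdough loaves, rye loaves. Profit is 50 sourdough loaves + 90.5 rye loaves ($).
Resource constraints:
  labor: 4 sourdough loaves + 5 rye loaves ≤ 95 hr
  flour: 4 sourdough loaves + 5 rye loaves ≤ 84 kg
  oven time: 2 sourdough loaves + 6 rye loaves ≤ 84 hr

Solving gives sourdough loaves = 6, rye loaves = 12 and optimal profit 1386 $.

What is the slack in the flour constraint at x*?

flour used = 4·6 + 5·12 = 84; slack = 84 − 84 = 0.

0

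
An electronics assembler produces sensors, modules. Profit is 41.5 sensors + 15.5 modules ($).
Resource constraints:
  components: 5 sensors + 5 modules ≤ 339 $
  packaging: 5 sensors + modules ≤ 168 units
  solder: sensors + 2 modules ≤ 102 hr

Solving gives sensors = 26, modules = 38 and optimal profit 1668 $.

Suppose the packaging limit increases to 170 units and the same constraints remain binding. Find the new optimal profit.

At the optimum: components uses 320 of 339 (slack = 19); packaging uses 168 of 168 (binding); solder uses 102 of 102 (binding).
Since components is not tight, its dual is 0.
Dual feasibility on the basic columns requires 5·y_packaging + 1·y_solder = 41.5, 1·y_packaging + 2·y_solder = 15.5.
→ y_packaging = 7.5 and y_solder = 4.
Δz = y_packaging·Δb = 7.5 × (2) = 15, so new z* = 1668 + 15 = 1683.

1683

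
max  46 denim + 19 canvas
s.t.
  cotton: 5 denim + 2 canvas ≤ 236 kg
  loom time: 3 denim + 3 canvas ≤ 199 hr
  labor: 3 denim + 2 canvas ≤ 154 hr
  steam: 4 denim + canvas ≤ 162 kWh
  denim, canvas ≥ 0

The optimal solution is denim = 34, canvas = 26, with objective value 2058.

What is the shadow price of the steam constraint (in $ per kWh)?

7

Check each constraint at x*: cotton 222/236 (slack 14); loom time 180/199 (slack 19); labor 154/154 (tight); steam 162/162 (tight).
Since cotton, loom time are not tight, their duals are 0.
From A_Bᵀ y = c: 3·y_labor + 4·y_steam = 46; 2·y_labor + 1·y_steam = 19.
This yields shadow prices y_labor = 6, y_steam = 7.
Shadow price of steam = 7.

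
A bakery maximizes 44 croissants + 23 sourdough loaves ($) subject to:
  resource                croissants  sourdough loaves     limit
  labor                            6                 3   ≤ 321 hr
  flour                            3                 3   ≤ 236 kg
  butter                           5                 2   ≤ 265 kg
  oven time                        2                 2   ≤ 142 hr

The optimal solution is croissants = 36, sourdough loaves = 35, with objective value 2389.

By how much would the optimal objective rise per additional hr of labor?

7

At the optimum: labor uses 321 of 321 (binding); flour uses 213 of 236 (slack = 23); butter uses 250 of 265 (slack = 15); oven time uses 142 of 142 (binding).
Since flour, butter are not tight, their duals are 0.
Dual feasibility on the basic columns requires 6·y_labor + 2·y_oven time = 44, 3·y_labor + 2·y_oven time = 23.
Solving: y_labor = 7, y_oven time = 1.
Shadow price of labor = 7.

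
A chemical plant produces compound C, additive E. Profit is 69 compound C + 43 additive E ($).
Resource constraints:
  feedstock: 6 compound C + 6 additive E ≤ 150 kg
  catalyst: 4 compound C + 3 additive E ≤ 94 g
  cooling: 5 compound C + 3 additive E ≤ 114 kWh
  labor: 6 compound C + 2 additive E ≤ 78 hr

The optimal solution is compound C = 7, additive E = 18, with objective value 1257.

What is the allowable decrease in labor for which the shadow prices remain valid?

28

Binding constraints: feedstock, labor. The basis is B = [[6,6],[6,2]] with det -24.
Per unit decrease in labor, x* moves by d = (-0.25, 0.25).
The basis stays optimal until compound C reaches 0; allowable decrease = 28 hr.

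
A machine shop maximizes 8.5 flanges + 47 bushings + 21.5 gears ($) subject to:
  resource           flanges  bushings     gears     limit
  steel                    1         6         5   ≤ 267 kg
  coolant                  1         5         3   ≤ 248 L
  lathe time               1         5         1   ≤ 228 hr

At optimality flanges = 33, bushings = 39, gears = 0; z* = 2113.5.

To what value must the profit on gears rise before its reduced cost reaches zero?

Binding: steel and lathe time. Non-binding: coolant (20 unused).
Slack constraints have shadow price 0 (complementary slackness).
From A_Bᵀ y = c: 1·y_steel + 1·y_lathe time = 8.5; 6·y_steel + 5·y_lathe time = 47.
This yields shadow prices y_steel = 4.5, y_lathe time = 4.
gears enters the basis when its profit ≥ yᵀa₃ = 4.5·5 + 4·1 = 26.5.

26.5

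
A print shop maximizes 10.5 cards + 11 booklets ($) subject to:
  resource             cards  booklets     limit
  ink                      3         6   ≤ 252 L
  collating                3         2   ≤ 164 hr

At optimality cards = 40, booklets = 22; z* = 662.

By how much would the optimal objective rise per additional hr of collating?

2.5

At the optimum: ink uses 252 of 252 (binding); collating uses 164 of 164 (binding).
From A_Bᵀ y = c: 3·y_ink + 3·y_collating = 10.5; 6·y_ink + 2·y_collating = 11.
→ y_ink = 1 and y_collating = 2.5.
Shadow price of collating = 2.5.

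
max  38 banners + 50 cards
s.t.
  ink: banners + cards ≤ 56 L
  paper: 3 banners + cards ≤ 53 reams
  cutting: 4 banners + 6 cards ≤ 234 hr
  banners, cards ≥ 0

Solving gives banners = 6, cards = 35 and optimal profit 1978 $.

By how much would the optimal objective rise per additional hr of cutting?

8

At the optimum: ink uses 41 of 56 (slack = 15); paper uses 53 of 53 (binding); cutting uses 234 of 234 (binding).
Slack constraints have shadow price 0 (complementary slackness).
The binding rows give the dual system: 3·y_paper + 4·y_cutting = 38 and 1·y_paper + 6·y_cutting = 50.
→ y_paper = 2 and y_cutting = 8.
Shadow price of cutting = 8.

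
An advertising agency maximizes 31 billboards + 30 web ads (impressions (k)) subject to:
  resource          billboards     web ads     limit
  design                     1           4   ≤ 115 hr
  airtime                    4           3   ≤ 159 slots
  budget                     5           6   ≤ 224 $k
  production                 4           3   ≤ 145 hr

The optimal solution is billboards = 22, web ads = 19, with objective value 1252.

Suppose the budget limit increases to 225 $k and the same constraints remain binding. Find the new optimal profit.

1255

Check each constraint at x*: design 98/115 (slack 17); airtime 145/159 (slack 14); budget 224/224 (tight); production 145/145 (tight).
Since design, airtime are not tight, their duals are 0.
The binding rows give the dual system: 5·y_budget + 4·y_production = 31 and 6·y_budget + 3·y_production = 30.
This yields shadow prices y_budget = 3, y_production = 4.
Δz = y_budget·Δb = 3 × (1) = 3, so new z* = 1252 + 3 = 1255.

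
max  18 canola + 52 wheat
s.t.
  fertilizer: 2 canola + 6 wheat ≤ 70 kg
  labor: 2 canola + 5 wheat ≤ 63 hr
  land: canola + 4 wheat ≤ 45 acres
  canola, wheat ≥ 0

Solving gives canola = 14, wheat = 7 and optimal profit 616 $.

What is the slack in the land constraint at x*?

3

land used = 1·14 + 4·7 = 42; slack = 45 − 42 = 3.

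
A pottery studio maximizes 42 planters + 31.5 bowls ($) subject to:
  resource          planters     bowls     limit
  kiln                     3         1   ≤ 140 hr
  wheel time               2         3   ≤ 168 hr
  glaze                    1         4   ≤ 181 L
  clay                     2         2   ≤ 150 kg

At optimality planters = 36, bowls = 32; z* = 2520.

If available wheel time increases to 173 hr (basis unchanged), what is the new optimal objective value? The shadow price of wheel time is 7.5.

Δb = 5, so new z* = 2520 + (7.5)·(5) = 2520 + 37.5 = 2557.5.

2557.5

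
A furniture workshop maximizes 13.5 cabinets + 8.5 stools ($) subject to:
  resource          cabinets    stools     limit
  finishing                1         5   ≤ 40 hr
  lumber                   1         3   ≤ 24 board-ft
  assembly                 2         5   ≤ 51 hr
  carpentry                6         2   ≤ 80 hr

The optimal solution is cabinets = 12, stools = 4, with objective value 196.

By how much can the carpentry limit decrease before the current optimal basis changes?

64

Binding constraints: lumber, carpentry. The basis is B = [[1,3],[6,2]] with det -16.
Per unit decrease in carpentry, x* moves by d = (-0.1875, 0.0625).
The basis stays optimal until cabinets reaches 0; allowable decrease = 64 hr.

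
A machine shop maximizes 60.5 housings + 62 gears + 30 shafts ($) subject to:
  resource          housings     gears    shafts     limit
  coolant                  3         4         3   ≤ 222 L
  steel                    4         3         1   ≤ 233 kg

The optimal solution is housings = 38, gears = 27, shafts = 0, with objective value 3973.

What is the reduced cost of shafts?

Both coolant and steel are binding at x*.
From A_Bᵀ y = c: 3·y_coolant + 4·y_steel = 60.5; 4·y_coolant + 3·y_steel = 62.
→ y_coolant = 9.5 and y_steel = 8.
Reduced cost of shafts: c₃ − yᵀa₃ = 30 − (9.5·3 + 8·1) = 30 − 36.5 = -6.5.

-6.5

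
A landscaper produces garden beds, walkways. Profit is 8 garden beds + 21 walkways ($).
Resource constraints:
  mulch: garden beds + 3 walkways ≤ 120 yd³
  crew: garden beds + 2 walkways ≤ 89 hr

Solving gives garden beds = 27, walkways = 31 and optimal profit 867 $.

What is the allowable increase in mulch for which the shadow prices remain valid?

Binding constraints: mulch, crew. The basis is B = [[1,3],[1,2]] with det -1.
Per unit increase in mulch, x* moves by d = (-2, 1).
The basis stays optimal until garden beds reaches 0; allowable increase = 13.5 yd³.

13.5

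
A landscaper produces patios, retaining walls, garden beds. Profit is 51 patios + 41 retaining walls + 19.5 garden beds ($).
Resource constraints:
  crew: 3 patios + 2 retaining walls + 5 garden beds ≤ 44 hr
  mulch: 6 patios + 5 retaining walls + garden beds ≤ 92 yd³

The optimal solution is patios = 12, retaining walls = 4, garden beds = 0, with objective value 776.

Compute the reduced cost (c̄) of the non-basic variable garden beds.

Both crew and mulch are binding at x*.
From A_Bᵀ y = c: 3·y_crew + 6·y_mulch = 51; 2·y_crew + 5·y_mulch = 41.
→ y_crew = 3 and y_mulch = 7.
Reduced cost of garden beds: c₃ − yᵀa₃ = 19.5 − (3·5 + 7·1) = 19.5 − 22 = -2.5.

-2.5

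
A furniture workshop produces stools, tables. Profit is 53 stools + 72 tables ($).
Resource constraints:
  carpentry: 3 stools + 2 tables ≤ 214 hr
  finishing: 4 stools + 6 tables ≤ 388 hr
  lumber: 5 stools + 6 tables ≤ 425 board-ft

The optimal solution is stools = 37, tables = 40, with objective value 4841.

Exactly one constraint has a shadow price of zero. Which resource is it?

carpentry

carpentry: 191/214 (slack 23)
finishing: 388/388 (binding)
lumber: 425/425 (binding)
By complementary slackness, a constraint with positive slack has shadow price 0 → carpentry.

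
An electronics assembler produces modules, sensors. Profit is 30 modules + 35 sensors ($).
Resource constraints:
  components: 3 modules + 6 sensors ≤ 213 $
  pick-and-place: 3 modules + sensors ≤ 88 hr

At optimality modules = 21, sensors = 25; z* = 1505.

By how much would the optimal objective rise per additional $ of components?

Check each constraint at x*: components 213/213 (tight); pick-and-place 88/88 (tight).
From A_Bᵀ y = c: 3·y_components + 3·y_pick-and-place = 30; 6·y_components + 1·y_pick-and-place = 35.
→ y_components = 5 and y_pick-and-place = 5.
Shadow price of components = 5.

5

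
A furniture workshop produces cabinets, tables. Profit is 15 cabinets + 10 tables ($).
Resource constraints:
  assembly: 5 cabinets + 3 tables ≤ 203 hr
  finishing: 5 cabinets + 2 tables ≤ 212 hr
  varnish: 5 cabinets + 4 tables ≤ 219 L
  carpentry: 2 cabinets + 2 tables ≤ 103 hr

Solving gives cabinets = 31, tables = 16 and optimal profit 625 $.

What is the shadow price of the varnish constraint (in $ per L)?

Check each constraint at x*: assembly 203/203 (tight); finishing 187/212 (slack 25); varnish 219/219 (tight); carpentry 94/103 (slack 9).
Since finishing, carpentry are not tight, their duals are 0.
Dual feasibility on the basic columns requires 5·y_assembly + 5·y_varnish = 15, 3·y_assembly + 4·y_varnish = 10.
Solving: y_assembly = 2, y_varnish = 1.
Shadow price of varnish = 1.

1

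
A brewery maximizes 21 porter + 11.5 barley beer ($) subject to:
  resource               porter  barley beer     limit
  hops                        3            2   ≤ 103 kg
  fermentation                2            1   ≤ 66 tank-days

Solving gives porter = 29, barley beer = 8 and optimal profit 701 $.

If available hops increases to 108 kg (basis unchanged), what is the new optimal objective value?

711

At the optimum: hops uses 103 of 103 (binding); fermentation uses 66 of 66 (binding).
From A_Bᵀ y = c: 3·y_hops + 2·y_fermentation = 21; 2·y_hops + 1·y_fermentation = 11.5.
Solving: y_hops = 2, y_fermentation = 7.5.
Δz = y_hops·Δb = 2 × (5) = 10, so new z* = 701 + 10 = 711.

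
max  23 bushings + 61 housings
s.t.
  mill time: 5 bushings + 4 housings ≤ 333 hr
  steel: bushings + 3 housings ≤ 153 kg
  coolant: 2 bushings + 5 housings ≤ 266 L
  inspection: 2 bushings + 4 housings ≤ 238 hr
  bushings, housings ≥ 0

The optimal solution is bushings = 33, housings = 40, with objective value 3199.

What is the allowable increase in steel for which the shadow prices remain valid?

6.6

Binding constraints: steel, coolant. The basis is B = [[1,3],[2,5]] with det -1.
Per unit increase in steel, x* moves by d = (-5, 2).
The basis stays optimal until bushings reaches 0; allowable increase = 6.6 kg.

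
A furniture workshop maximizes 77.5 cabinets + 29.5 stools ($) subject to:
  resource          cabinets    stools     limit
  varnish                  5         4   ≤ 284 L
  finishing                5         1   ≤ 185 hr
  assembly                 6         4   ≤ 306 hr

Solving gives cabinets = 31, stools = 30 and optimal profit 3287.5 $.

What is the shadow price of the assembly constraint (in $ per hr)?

5

At the optimum: varnish uses 275 of 284 (slack = 9); finishing uses 185 of 185 (binding); assembly uses 306 of 306 (binding).
Slack constraints have shadow price 0 (complementary slackness).
The binding rows give the dual system: 5·y_finishing + 6·y_assembly = 77.5 and 1·y_finishing + 4·y_assembly = 29.5.
This yields shadow prices y_finishing = 9.5, y_assembly = 5.
Shadow price of assembly = 5.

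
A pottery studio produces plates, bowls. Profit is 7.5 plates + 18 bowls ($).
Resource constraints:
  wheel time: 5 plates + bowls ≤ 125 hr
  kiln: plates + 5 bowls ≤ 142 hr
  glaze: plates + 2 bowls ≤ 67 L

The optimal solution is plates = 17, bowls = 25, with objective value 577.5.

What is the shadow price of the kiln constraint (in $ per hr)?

At the optimum: wheel time uses 110 of 125 (slack = 15); kiln uses 142 of 142 (binding); glaze uses 67 of 67 (binding).
Slack constraints have shadow price 0 (complementary slackness).
Dual feasibility on the basic columns requires 1·y_kiln + 1·y_glaze = 7.5, 5·y_kiln + 2·y_glaze = 18.
→ y_kiln = 1 and y_glaze = 6.5.
Shadow price of kiln = 1.

1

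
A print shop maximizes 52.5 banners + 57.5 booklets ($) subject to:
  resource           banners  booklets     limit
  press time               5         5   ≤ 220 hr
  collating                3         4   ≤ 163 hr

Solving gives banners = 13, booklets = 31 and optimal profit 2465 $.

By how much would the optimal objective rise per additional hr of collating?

At the optimum: press time uses 220 of 220 (binding); collating uses 163 of 163 (binding).
From A_Bᵀ y = c: 5·y_press time + 3·y_collating = 52.5; 5·y_press time + 4·y_collating = 57.5.
This yields shadow prices y_press time = 7.5, y_collating = 5.
Shadow price of collating = 5.

5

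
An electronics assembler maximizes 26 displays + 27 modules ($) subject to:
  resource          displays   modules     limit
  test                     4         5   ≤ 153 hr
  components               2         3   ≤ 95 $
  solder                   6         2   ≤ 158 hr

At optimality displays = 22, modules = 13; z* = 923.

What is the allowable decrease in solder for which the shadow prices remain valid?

Binding constraints: test, solder. The basis is B = [[4,5],[6,2]] with det -22.
Per unit decrease in solder, x* moves by d = (-0.2273, 0.1818).
The basis stays optimal until displays reaches 0; allowable decrease = 96.8 hr.

96.8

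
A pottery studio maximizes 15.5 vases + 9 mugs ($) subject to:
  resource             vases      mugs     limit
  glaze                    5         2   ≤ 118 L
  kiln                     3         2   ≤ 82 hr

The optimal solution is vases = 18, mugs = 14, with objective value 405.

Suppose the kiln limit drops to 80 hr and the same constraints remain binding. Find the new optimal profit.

Check each constraint at x*: glaze 118/118 (tight); kiln 82/82 (tight).
The binding rows give the dual system: 5·y_glaze + 3·y_kiln = 15.5 and 2·y_glaze + 2·y_kiln = 9.
→ y_glaze = 1 and y_kiln = 3.5.
Δz = y_kiln·Δb = 3.5 × (-2) = -7, so new z* = 405 − 7 = 398.

398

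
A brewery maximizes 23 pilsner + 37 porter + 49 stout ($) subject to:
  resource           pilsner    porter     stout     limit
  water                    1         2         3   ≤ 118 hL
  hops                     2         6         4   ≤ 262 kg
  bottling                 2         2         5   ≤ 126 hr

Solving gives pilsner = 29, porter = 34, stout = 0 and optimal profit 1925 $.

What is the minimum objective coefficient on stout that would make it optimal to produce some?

At the optimum: water uses 97 of 118 (slack = 21); hops uses 262 of 262 (binding); bottling uses 126 of 126 (binding).
Since water is not tight, its dual is 0.
Dual feasibility on the basic columns requires 2·y_hops + 2·y_bottling = 23, 6·y_hops + 2·y_bottling = 37.
→ y_hops = 3.5 and y_bottling = 8.
stout enters the basis when its profit ≥ yᵀa₃ = 3.5·4 + 8·5 = 54.

54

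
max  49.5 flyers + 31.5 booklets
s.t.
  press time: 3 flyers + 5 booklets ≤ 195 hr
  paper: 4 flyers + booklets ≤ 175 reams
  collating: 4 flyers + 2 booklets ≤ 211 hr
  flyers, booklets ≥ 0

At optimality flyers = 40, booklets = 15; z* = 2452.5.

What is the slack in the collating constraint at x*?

collating used = 4·40 + 2·15 = 190; slack = 211 − 190 = 21.

21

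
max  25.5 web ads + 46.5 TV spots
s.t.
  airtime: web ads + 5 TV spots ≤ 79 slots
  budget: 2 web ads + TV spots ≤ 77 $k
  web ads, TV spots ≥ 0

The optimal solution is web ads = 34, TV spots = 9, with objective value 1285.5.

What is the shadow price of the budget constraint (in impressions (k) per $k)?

At the optimum: airtime uses 79 of 79 (binding); budget uses 77 of 77 (binding).
From A_Bᵀ y = c: 1·y_airtime + 2·y_budget = 25.5; 5·y_airtime + 1·y_budget = 46.5.
This yields shadow prices y_airtime = 7.5, y_budget = 9.
Shadow price of budget = 9.

9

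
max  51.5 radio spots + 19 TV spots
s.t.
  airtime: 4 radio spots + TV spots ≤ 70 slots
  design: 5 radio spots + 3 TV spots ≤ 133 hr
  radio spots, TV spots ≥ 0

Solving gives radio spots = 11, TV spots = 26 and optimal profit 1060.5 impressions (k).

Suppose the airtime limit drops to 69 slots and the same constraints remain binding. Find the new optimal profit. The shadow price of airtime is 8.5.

Δb = -1, so new z* = 1060.5 + (8.5)·(-1) = 1060.5 − 8.5 = 1052.

1052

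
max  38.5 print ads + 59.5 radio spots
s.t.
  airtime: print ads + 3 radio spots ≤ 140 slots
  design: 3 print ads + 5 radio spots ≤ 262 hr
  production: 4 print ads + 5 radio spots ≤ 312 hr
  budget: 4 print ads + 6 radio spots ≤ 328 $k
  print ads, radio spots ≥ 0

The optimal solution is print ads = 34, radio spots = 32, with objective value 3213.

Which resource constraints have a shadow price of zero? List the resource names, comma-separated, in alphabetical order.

airtime, production

airtime: 130/140 (slack 10)
design: 262/262 (binding)
production: 296/312 (slack 16)
budget: 328/328 (binding)
By complementary slackness, a constraint with positive slack has shadow price 0 → airtime, production.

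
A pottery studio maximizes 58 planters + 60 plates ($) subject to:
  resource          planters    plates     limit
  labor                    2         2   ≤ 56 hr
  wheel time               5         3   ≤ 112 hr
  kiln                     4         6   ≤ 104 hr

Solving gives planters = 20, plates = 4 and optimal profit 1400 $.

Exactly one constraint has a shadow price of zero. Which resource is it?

labor

labor: 48/56 (slack 8)
wheel time: 112/112 (binding)
kiln: 104/104 (binding)
By complementary slackness, a constraint with positive slack has shadow price 0 → labor.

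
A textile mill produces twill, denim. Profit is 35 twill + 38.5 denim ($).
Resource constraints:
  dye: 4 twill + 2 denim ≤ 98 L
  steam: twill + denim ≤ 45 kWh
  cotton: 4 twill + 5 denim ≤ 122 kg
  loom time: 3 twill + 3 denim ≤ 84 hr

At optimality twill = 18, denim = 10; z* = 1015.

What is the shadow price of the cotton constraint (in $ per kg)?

At the optimum: dye uses 92 of 98 (slack = 6); steam uses 28 of 45 (slack = 17); cotton uses 122 of 122 (binding); loom time uses 84 of 84 (binding).
Since dye, steam are not tight, their duals are 0.
The binding rows give the dual system: 4·y_cotton + 3·y_loom time = 35 and 5·y_cotton + 3·y_loom time = 38.5.
This yields shadow prices y_cotton = 3.5, y_loom time = 7.
Shadow price of cotton = 3.5.

3.5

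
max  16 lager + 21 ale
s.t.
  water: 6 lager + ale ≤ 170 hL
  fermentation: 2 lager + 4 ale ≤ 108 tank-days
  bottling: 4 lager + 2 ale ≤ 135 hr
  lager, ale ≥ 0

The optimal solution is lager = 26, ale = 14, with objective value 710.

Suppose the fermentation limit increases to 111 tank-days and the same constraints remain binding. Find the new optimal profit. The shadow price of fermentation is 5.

725

Δb = 3, so new z* = 710 + (5)·(3) = 710 + 15 = 725.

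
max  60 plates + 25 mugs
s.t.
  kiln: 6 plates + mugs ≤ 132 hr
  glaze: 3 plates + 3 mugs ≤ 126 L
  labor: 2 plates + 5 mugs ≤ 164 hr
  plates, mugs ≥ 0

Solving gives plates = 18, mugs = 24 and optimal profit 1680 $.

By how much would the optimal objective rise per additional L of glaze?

Binding: kiln and glaze. Non-binding: labor (8 unused).
Since labor is not tight, its dual is 0.
From A_Bᵀ y = c: 6·y_kiln + 3·y_glaze = 60; 1·y_kiln + 3·y_glaze = 25.
→ y_kiln = 7 and y_glaze = 6.
Shadow price of glaze = 6.

6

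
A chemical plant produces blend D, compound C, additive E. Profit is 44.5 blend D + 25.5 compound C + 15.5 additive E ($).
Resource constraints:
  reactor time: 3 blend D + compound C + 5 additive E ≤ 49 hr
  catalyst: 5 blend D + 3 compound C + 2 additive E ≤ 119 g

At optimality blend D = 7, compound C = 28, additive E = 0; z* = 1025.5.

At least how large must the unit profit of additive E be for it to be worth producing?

Both reactor time and catalyst are binding at x*.
The binding rows give the dual system: 3·y_reactor time + 5·y_catalyst = 44.5 and 1·y_reactor time + 3·y_catalyst = 25.5.
This yields shadow prices y_reactor time = 1.5, y_catalyst = 8.
additive E enters the basis when its profit ≥ yᵀa₃ = 1.5·5 + 8·2 = 23.5.

23.5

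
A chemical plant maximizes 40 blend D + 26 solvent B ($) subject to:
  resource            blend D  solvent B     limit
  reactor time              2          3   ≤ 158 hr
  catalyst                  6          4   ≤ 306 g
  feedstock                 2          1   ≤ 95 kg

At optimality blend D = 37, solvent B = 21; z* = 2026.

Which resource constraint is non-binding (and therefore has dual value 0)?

reactor time

reactor time: 137/158 (slack 21)
catalyst: 306/306 (binding)
feedstock: 95/95 (binding)
By complementary slackness, a constraint with positive slack has shadow price 0 → reactor time.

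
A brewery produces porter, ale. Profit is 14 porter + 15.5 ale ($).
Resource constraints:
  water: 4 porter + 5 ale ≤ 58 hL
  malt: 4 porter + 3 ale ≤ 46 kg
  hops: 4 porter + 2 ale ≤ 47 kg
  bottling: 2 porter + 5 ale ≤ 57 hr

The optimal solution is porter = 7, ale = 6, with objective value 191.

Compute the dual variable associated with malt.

Binding: water and malt. Non-binding: hops (7 unused), bottling (13 unused).
Slack constraints have shadow price 0 (complementary slackness).
From A_Bᵀ y = c: 4·y_water + 4·y_malt = 14; 5·y_water + 3·y_malt = 15.5.
Solving: y_water = 2.5, y_malt = 1.
Shadow price of malt = 1.

1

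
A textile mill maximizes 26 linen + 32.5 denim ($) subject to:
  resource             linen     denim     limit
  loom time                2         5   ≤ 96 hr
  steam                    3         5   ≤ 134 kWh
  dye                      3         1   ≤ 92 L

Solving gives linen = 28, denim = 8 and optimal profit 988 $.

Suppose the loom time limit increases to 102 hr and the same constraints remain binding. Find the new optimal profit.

At the optimum: loom time uses 96 of 96 (binding); steam uses 124 of 134 (slack = 10); dye uses 92 of 92 (binding).
Slack constraints have shadow price 0 (complementary slackness).
Dual feasibility on the basic columns requires 2·y_loom time + 3·y_dye = 26, 5·y_loom time + 1·y_dye = 32.5.
Solving: y_loom time = 5.5, y_dye = 5.
Δz = y_loom time·Δb = 5.5 × (6) = 33, so new z* = 988 + 33 = 1021.

1021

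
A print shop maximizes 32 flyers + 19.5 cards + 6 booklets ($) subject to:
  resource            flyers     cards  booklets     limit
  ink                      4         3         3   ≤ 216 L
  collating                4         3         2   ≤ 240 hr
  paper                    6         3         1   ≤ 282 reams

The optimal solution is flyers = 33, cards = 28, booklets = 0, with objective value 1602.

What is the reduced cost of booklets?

-7.5

At the optimum: ink uses 216 of 216 (binding); collating uses 216 of 240 (slack = 24); paper uses 282 of 282 (binding).
By complementary slackness, y = 0 for the non-binding constraint.
From A_Bᵀ y = c: 4·y_ink + 6·y_paper = 32; 3·y_ink + 3·y_paper = 19.5.
This yields shadow prices y_ink = 3.5, y_paper = 3.
Reduced cost of booklets: c₃ − yᵀa₃ = 6 − (3.5·3 + 3·1) = 6 − 13.5 = -7.5.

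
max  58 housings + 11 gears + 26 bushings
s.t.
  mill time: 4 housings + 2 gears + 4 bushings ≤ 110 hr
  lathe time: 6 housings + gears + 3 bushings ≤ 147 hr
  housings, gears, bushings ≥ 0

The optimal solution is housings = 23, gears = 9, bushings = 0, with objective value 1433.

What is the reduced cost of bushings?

At the optimum: mill time uses 110 of 110 (binding); lathe time uses 147 of 147 (binding).
The binding rows give the dual system: 4·y_mill time + 6·y_lathe time = 58 and 2·y_mill time + 1·y_lathe time = 11.
This yields shadow prices y_mill time = 1, y_lathe time = 9.
Reduced cost of bushings: c₃ − yᵀa₃ = 26 − (1·4 + 9·3) = 26 − 31 = -5.

-5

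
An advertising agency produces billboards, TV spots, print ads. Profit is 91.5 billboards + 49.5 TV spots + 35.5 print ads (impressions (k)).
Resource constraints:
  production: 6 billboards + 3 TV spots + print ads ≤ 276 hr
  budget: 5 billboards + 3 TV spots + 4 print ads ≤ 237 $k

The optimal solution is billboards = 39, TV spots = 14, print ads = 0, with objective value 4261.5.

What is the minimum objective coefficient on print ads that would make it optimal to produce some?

39

At the optimum: production uses 276 of 276 (binding); budget uses 237 of 237 (binding).
The binding rows give the dual system: 6·y_production + 5·y_budget = 91.5 and 3·y_production + 3·y_budget = 49.5.
Solving: y_production = 9, y_budget = 7.5.
print ads enters the basis when its profit ≥ yᵀa₃ = 9·1 + 7.5·4 = 39.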